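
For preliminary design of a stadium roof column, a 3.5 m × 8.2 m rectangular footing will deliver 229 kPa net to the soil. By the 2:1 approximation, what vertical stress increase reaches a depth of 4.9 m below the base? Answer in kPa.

Δσ_z ≈ 59.7 kPa

By the 2:1 method the load spreads at 1 horizontal : 2 vertical, so at depth z the loaded area has grown by z in each plan dimension:
Δσ = qBL/((B+z)(L+z)) = 229×3.5×8.2/((3.5+4.9)(8.2+4.9)) = 59.726 kPa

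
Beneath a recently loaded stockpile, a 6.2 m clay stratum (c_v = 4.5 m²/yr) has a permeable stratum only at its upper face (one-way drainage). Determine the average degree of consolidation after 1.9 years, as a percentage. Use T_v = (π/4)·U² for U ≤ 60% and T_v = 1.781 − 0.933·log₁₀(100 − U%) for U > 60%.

U ≈ 53.2 %

Drainage path length: H_d = H = 6.2 m (single drainage).
T_v = c_v·t/H_d² = 4.5×1.9/6.2² = 0.22242.
T_v = 0.22242 corresponds to the U ≤ 60% branch:
U = √(4T_v/π) = 0.5322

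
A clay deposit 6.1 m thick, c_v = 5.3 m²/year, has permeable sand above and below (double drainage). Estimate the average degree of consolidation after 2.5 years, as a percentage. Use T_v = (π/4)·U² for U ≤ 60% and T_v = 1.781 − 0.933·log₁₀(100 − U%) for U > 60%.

U ≈ 97.6 %

Drainage path length: H_d = H/2 = 3.05 m (double drainage).
T_v = c_v·t/H_d² = 5.3×2.5/3.05² = 1.4243.
T_v = 1.4243 corresponds to the U > 60% branch:
U = 1 − 10^((1.781 − T_v)/0.933)/100 = 0.9759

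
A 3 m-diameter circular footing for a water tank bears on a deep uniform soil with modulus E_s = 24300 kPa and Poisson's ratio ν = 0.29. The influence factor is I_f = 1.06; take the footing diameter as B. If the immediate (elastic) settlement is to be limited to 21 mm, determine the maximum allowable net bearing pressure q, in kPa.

q ≈ 175 kPa

S_e = q·B·(1−ν²)/E_s · I_f  ⇒  q = S_e·E_s / (B·(1−ν²)·I_f).
q = 0.021 × 24300 / (3 × 0.9159 × 1.06) = 175.2 kPa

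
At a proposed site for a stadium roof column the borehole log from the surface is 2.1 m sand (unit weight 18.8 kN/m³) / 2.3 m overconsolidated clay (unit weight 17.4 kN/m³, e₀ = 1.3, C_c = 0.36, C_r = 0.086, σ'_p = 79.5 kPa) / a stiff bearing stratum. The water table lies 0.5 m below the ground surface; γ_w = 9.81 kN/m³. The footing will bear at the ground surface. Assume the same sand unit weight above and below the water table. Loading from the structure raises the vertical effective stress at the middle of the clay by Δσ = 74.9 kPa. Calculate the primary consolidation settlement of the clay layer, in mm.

Mid-depth of clay below the ground surface: z = 2.1 + 2.3/2 = 3.25 m.
Total vertical stress at mid-clay: σ_v = 18.8×2.1 + 17.4×1.15 = 59.49 kPa.
Pore pressure: u = 9.81×(3.25 − 0.5) = 26.978 kPa.
Initial effective stress: σ'_0 = σ_v − u = 59.49 − 26.978 = 32.512 kPa.
Final effective stress: σ'_f = 32.512 + 74.9 = 107.41 kPa.
σ'_f = 107.41 > σ'_p = 79.5 kPa, so the stress path crosses the preconsolidation pressure — recompression up to σ'_p, then virgin compression beyond:
S_c = H/(1+e₀)·[C_r·log₁₀(σ'_p/σ'_0) + C_c·log₁₀(σ'_f/σ'_p)]
    = 2.3/2.3 × [0.086×log₁₀(79.5/32.512) + 0.36×log₁₀(107.41/79.5)]
    = 1 × [0.033396 + 0.047044] = 0.08044 m

S_c ≈ 80.4 mm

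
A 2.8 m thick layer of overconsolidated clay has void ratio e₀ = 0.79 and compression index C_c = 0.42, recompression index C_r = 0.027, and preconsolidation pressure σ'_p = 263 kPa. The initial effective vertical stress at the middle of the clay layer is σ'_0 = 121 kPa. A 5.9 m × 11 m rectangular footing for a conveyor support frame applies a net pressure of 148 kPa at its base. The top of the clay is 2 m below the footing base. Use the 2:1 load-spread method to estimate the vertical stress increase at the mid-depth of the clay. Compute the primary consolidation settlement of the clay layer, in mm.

S_c ≈ 8.54 mm

Mid-depth of clay below the footing base: z = 2 + 2.8/2 = 3.4 m.
Stress increase at mid-clay by the 2:1 spreading method:
Δσ = qBL/((B+z)(L+z)) = 148×5.9×11/((5.9+3.4)(11+3.4)) = 71.723 kPa
Final effective stress: σ'_f = 121 + 71.723 = 192.72 kPa.
σ'_f = 192.72 ≤ σ'_p = 263 kPa, so the clay remains overconsolidated and only the recompression index applies:
S_c = C_r·H/(1+e₀)·log₁₀(σ'_f/σ'_0) = 0.027×2.8/1.79×log₁₀(192.72/121)
    = 0.042233 × 0.20214 = 0.008537 m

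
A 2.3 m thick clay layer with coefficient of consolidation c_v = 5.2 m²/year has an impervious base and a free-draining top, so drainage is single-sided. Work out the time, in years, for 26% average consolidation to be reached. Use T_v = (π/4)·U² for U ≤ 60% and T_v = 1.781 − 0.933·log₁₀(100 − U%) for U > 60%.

t ≈ 0.054 years

Drainage path length: H_d = H = 2.3 m (single drainage).
U ≤ 60%: T_v = (π/4)·U² = (π/4)×0.26² = 0.053093.
t = T_v·H_d²/c_v = 0.053093×2.3²/5.2 = 0.05401 years.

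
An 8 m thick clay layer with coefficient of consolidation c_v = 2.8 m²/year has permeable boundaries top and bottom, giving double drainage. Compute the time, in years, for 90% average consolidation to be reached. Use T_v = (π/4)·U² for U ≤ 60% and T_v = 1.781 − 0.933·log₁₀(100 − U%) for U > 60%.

Drainage path length: H_d = H/2 = 4 m (double drainage).
U > 60%: T_v = 1.781 − 0.933·log₁₀(100 − 90) = 0.848.
t = T_v·H_d²/c_v = 0.848×4²/2.8 = 4.846 years.

t ≈ 4.85 years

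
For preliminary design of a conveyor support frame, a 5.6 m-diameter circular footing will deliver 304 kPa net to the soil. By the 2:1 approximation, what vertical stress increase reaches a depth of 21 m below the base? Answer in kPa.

Δσ_z ≈ 13.5 kPa

By the 2:1 method the load spreads at 1 horizontal : 2 vertical, so at depth z the loaded area has grown by z in each plan dimension:
Δσ ≈ qD²/(D+z)² = 304×5.6²/(5.6+21)² = 13.474 kPa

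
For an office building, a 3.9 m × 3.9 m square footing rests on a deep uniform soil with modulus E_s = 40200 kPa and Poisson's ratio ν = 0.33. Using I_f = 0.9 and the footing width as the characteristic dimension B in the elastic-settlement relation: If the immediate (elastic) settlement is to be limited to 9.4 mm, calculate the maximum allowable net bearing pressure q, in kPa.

q ≈ 121 kPa

S_e = q·B·(1−ν²)/E_s · I_f  ⇒  q = S_e·E_s / (B·(1−ν²)·I_f).
q = 0.0094 × 40200 / (3.9 × 0.8911 × 0.9) = 120.8 kPa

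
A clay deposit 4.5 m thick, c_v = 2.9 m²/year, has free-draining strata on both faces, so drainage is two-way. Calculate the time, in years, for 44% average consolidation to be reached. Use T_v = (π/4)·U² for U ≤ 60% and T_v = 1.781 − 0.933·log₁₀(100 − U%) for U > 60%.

t ≈ 0.265 years

Drainage path length: H_d = H/2 = 2.25 m (double drainage).
U ≤ 60%: T_v = (π/4)·U² = (π/4)×0.44² = 0.15205.
t = T_v·H_d²/c_v = 0.15205×2.25²/2.9 = 0.2654 years.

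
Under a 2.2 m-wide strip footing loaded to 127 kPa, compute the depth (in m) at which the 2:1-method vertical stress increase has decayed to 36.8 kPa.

z ≈ 5.39 m

2:1 spreading — at depth z the loaded area has grown by z in each plan dimension:
qB/(B+z) = Δσ_z ⇒ z = qB/Δσ_z − B = 127×2.2/36.8 − 2.2 = 5.392 m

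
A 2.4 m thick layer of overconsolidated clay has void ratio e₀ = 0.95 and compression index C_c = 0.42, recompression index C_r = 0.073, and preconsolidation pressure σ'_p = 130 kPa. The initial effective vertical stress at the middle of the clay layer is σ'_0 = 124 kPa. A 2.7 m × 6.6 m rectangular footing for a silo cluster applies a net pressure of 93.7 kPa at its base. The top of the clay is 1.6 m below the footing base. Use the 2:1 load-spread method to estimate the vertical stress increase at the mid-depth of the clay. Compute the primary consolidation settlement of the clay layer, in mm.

Mid-depth of clay below the footing base: z = 1.6 + 2.4/2 = 2.8 m.
Stress increase at mid-clay by the 2:1 spreading method:
Δσ = qBL/((B+z)(L+z)) = 93.7×2.7×6.6/((2.7+2.8)(6.6+2.8)) = 32.297 kPa
Final effective stress: σ'_f = 124 + 32.297 = 156.3 kPa.
σ'_f = 156.3 > σ'_p = 130 kPa, so the stress path crosses the preconsolidation pressure — recompression up to σ'_p, then virgin compression beyond:
S_c = H/(1+e₀)·[C_r·log₁₀(σ'_p/σ'_0) + C_c·log₁₀(σ'_f/σ'_p)]
    = 2.4/1.95 × [0.073×log₁₀(130/124) + 0.42×log₁₀(156.3/130)]
    = 1.2308 × [0.0014981 + 0.033607] = 0.04321 m

S_c ≈ 43.2 mm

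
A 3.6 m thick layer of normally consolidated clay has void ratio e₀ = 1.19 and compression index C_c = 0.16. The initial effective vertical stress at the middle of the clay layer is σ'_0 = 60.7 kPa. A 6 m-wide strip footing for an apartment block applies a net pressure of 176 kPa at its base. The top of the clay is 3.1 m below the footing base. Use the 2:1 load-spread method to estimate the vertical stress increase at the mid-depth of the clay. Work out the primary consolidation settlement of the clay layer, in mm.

S_c ≈ 109 mm

Mid-depth of clay below the footing base: z = 3.1 + 3.6/2 = 4.9 m.
Stress increase at mid-clay by the 2:1 spreading method:
Δσ = qB/(B+z) = 176×6/(6+4.9) = 96.881 kPa
Final effective stress: σ'_f = σ'_0 + Δσ = 60.7 + 96.881 = 157.58 kPa.
Normally consolidated clay, so the full stress increment lies on the virgin compression line:
S_c = C_c·H/(1+e₀)·log₁₀(σ'_f/σ'_0) = 0.16×3.6/(1+1.19)×log₁₀(157.58/60.7)
    = 0.26301 × 0.41431 = 0.109 m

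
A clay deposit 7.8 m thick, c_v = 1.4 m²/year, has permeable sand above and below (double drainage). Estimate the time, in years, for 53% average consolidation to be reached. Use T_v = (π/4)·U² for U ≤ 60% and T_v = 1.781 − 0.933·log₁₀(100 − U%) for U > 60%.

Drainage path length: H_d = H/2 = 3.9 m (double drainage).
U ≤ 60%: T_v = (π/4)·U² = (π/4)×0.53² = 0.22062.
t = T_v·H_d²/c_v = 0.22062×3.9²/1.4 = 2.397 years.

t ≈ 2.4 years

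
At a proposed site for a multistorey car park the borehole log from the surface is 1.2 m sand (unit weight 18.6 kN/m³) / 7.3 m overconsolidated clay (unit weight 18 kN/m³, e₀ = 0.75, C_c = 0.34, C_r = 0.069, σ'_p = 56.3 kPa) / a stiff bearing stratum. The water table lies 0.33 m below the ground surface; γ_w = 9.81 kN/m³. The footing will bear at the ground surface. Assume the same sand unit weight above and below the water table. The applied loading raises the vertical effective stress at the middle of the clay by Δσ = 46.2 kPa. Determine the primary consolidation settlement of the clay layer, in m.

S_c ≈ 0.32 m

Mid-depth of clay below the ground surface: z = 1.2 + 7.3/2 = 4.85 m.
Total vertical stress at mid-clay: σ_v = 18.6×1.2 + 18×3.65 = 88.02 kPa.
Pore pressure: u = 9.81×(4.85 − 0.33) = 44.341 kPa.
Initial effective stress: σ'_0 = σ_v − u = 88.02 − 44.341 = 43.679 kPa.
Final effective stress: σ'_f = 43.679 + 46.2 = 89.879 kPa.
σ'_f = 89.879 > σ'_p = 56.3 kPa, so the stress path crosses the preconsolidation pressure — recompression up to σ'_p, then virgin compression beyond:
S_c = H/(1+e₀)·[C_r·log₁₀(σ'_p/σ'_0) + C_c·log₁₀(σ'_f/σ'_p)]
    = 7.3/1.75 × [0.069×log₁₀(56.3/43.679) + 0.34×log₁₀(89.879/56.3)]
    = 4.1714 × [0.0076063 + 0.069071] = 0.3199 m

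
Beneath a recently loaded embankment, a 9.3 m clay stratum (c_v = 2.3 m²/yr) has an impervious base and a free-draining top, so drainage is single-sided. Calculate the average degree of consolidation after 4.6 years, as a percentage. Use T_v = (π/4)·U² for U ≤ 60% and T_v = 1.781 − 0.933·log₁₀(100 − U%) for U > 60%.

U ≈ 39.5 %

Drainage path length: H_d = H = 9.3 m (single drainage).
T_v = c_v·t/H_d² = 2.3×4.6/9.3² = 0.12233.
T_v = 0.12233 corresponds to the U ≤ 60% branch:
U = √(4T_v/π) = 0.3947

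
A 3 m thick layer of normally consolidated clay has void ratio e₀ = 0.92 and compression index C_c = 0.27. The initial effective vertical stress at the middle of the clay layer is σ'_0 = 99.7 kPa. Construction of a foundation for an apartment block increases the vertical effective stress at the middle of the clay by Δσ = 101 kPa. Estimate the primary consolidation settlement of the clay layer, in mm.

Final effective stress: σ'_f = σ'_0 + Δσ = 99.7 + 101 = 200.7 kPa.
Normally consolidated clay, so the full stress increment lies on the virgin compression line:
S_c = C_c·H/(1+e₀)·log₁₀(σ'_f/σ'_0) = 0.27×3/(1+0.92)×log₁₀(200.7/99.7)
    = 0.42188 × 0.30385 = 0.1282 m

S_c ≈ 128 mm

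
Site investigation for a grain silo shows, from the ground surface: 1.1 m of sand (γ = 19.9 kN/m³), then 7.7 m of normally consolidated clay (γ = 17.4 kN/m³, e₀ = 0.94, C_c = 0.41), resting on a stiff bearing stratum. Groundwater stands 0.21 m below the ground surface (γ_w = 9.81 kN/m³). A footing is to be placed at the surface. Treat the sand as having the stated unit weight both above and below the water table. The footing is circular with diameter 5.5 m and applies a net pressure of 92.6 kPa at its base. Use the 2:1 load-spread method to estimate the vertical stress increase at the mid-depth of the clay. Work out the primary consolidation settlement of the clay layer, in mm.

S_c ≈ 334 mm

Mid-depth of clay below the ground surface: z = 1.1 + 7.7/2 = 4.95 m.
Total vertical stress at mid-clay: σ_v = 19.9×1.1 + 17.4×3.85 = 88.88 kPa.
Pore pressure: u = 9.81×(4.95 − 0.21) = 46.499 kPa.
Initial effective stress: σ'_0 = σ_v − u = 88.88 − 46.499 = 42.381 kPa.
Stress increase at mid-clay by the 2:1 spreading method:
Δσ ≈ qD²/(D+z)² = 92.6×5.5²/(5.5+4.95)² = 25.651 kPa
Final effective stress: σ'_f = σ'_0 + Δσ = 42.381 + 25.651 = 68.032 kPa.
Normally consolidated clay, so the full stress increment lies on the virgin compression line:
S_c = C_c·H/(1+e₀)·log₁₀(σ'_f/σ'_0) = 0.41×7.7/(1+0.94)×log₁₀(68.032/42.381)
    = 1.6273 × 0.20554 = 0.3345 m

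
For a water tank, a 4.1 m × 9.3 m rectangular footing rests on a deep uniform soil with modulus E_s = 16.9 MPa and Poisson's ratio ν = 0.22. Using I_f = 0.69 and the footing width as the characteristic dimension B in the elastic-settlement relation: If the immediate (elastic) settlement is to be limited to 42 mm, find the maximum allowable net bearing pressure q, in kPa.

E_s = 16.9 MPa = 16900 kPa.
S_e = q·B·(1−ν²)/E_s · I_f  ⇒  q = S_e·E_s / (B·(1−ν²)·I_f).
q = 0.042 × 16900 / (4.1 × 0.9516 × 0.69) = 263.7 kPa

q ≈ 264 kPa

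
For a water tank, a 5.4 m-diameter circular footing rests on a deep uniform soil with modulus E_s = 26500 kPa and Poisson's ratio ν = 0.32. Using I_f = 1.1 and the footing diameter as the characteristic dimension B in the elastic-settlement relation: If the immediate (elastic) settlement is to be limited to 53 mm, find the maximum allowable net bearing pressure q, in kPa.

S_e = q·B·(1−ν²)/E_s · I_f  ⇒  q = S_e·E_s / (B·(1−ν²)·I_f).
q = 0.053 × 26500 / (5.4 × 0.8976 × 1.1) = 263.4 kPa

q ≈ 263 kPa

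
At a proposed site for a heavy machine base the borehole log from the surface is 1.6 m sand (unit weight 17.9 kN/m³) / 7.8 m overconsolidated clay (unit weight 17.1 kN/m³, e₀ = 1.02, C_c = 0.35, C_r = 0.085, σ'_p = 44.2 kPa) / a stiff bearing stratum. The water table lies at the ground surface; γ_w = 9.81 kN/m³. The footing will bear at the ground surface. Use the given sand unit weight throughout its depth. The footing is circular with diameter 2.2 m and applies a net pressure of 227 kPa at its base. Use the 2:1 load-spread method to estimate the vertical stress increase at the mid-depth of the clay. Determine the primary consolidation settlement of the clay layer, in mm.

S_c ≈ 188 mm

Mid-depth of clay below the ground surface: z = 1.6 + 7.8/2 = 5.5 m.
Total vertical stress at mid-clay: σ_v = 17.9×1.6 + 17.1×3.9 = 95.33 kPa.
Pore pressure: u = 9.81×(5.5 − 0) = 53.955 kPa.
Initial effective stress: σ'_0 = σ_v − u = 95.33 − 53.955 = 41.375 kPa.
Stress increase at mid-clay by the 2:1 spreading method:
Δσ ≈ qD²/(D+z)² = 227×2.2²/(2.2+5.5)² = 18.531 kPa
Final effective stress: σ'_f = 41.375 + 18.531 = 59.906 kPa.
σ'_f = 59.906 > σ'_p = 44.2 kPa, so the stress path crosses the preconsolidation pressure — recompression up to σ'_p, then virgin compression beyond:
S_c = H/(1+e₀)·[C_r·log₁₀(σ'_p/σ'_0) + C_c·log₁₀(σ'_f/σ'_p)]
    = 7.8/2.02 × [0.085×log₁₀(44.2/41.375) + 0.35×log₁₀(59.906/44.2)]
    = 3.8614 × [0.0024382 + 0.046217] = 0.1879 m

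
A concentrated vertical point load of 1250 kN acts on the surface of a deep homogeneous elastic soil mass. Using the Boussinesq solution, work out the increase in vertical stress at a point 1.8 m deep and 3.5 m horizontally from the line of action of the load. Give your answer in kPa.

Δσ_z ≈ 3.69 kPa

Boussinesq vertical stress below a point load on an elastic half-space:
Δσ_z = 3P/(2πz²) · [1 + (r/z)²]^(−5/2)
r/z = 3.5/1.8 = 1.9444; [1+(r/z)²]^(−5/2) = 0.020009.
Δσ_z = 3×1250/(2π×1.8²) × 0.020009 = 184.21 × 0.020009 = 3.686 kPa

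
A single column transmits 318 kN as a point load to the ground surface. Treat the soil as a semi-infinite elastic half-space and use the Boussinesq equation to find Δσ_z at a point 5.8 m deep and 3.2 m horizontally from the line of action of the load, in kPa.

Δσ_z ≈ 2.32 kPa

Boussinesq vertical stress below a point load on an elastic half-space:
Δσ_z = 3P/(2πz²) · [1 + (r/z)²]^(−5/2)
r/z = 3.2/5.8 = 0.55172; [1+(r/z)²]^(−5/2) = 0.5146.
Δσ_z = 3×318/(2π×5.8²) × 0.5146 = 4.5135 × 0.5146 = 2.323 kPa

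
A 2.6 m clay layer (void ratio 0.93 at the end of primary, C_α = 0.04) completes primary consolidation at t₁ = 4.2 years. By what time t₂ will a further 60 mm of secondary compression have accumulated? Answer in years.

S_s = C_α·H/(1+e_p)·log₁₀(t₂/t₁) ⇒ log₁₀(t₂/t₁) = S_s·(1+e_p)/(C_α·H).
log₁₀(t₂/t₁) = 0.06 × (1+0.93) / (0.04×2.6) = 1.113
t₂ = t₁ × 10^1.113 = 4.2 × 12.99 = 54.54 years

t₂ ≈ 54.5 years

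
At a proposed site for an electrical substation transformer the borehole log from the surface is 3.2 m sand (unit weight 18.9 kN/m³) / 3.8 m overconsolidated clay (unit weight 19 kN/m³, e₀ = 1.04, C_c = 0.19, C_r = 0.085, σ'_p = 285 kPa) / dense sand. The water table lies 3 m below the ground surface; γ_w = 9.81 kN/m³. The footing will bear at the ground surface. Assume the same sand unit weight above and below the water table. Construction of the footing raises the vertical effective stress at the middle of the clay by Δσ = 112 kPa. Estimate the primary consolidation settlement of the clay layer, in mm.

Mid-depth of clay below the ground surface: z = 3.2 + 3.8/2 = 5.1 m.
Total vertical stress at mid-clay: σ_v = 18.9×3.2 + 19×1.9 = 96.58 kPa.
Pore pressure: u = 9.81×(5.1 − 3) = 20.601 kPa.
Initial effective stress: σ'_0 = σ_v − u = 96.58 − 20.601 = 75.979 kPa.
Final effective stress: σ'_f = 75.979 + 112 = 187.98 kPa.
σ'_f = 187.98 ≤ σ'_p = 285 kPa, so the clay remains overconsolidated and only the recompression index applies:
S_c = C_r·H/(1+e₀)·log₁₀(σ'_f/σ'_0) = 0.085×3.8/2.04×log₁₀(187.98/75.979)
    = 0.15833 × 0.39342 = 0.06229 m

S_c ≈ 62.3 mm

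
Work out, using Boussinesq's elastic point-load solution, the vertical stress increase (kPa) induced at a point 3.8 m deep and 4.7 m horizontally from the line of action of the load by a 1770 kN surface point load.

Boussinesq vertical stress below a point load on an elastic half-space:
Δσ_z = 3P/(2πz²) · [1 + (r/z)²]^(−5/2)
r/z = 4.7/3.8 = 1.2368; [1+(r/z)²]^(−5/2) = 0.098241.
Δσ_z = 3×1770/(2π×3.8²) × 0.098241 = 58.526 × 0.098241 = 5.75 kPa

Δσ_z ≈ 5.75 kPa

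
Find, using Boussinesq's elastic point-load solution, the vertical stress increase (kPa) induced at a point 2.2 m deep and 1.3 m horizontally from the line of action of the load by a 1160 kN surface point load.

Boussinesq vertical stress below a point load on an elastic half-space:
Δσ_z = 3P/(2πz²) · [1 + (r/z)²]^(−5/2)
r/z = 1.3/2.2 = 0.59091; [1+(r/z)²]^(−5/2) = 0.47297.
Δσ_z = 3×1160/(2π×2.2²) × 0.47297 = 114.43 × 0.47297 = 54.12 kPa

Δσ_z ≈ 54.1 kPa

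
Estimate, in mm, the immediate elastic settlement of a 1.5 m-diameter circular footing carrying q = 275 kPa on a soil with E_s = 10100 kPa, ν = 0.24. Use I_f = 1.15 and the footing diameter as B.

S_e ≈ 44.3 mm

Immediate (elastic) settlement: S_e = q·B·(1−ν²)/E_s · I_f.
S_e = 275 × 1.5 × (1 − 0.24²) / 10100 × 1.15
    = 275 × 1.5 × 0.9424 / 10100 × 1.15
    = 0.04426 m = 44.26 mm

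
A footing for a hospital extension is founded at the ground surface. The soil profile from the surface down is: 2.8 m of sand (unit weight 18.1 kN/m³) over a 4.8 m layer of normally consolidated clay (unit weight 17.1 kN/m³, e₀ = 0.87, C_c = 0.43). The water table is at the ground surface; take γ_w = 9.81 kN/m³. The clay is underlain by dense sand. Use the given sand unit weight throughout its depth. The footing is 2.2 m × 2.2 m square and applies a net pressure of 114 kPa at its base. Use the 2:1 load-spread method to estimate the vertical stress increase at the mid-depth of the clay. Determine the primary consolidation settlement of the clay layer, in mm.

S_c ≈ 106 mm

Mid-depth of clay below the ground surface: z = 2.8 + 4.8/2 = 5.2 m.
Total vertical stress at mid-clay: σ_v = 18.1×2.8 + 17.1×2.4 = 91.72 kPa.
Pore pressure: u = 9.81×(5.2 − 0) = 51.012 kPa.
Initial effective stress: σ'_0 = σ_v − u = 91.72 − 51.012 = 40.708 kPa.
Stress increase at mid-clay by the 2:1 spreading method:
Δσ = qBL/((B+z)(L+z)) = 114×2.2×2.2/((2.2+5.2)(2.2+5.2)) = 10.076 kPa
Final effective stress: σ'_f = σ'_0 + Δσ = 40.708 + 10.076 = 50.784 kPa.
Normally consolidated clay, so the full stress increment lies on the virgin compression line:
S_c = C_c·H/(1+e₀)·log₁₀(σ'_f/σ'_0) = 0.43×4.8/(1+0.87)×log₁₀(50.784/40.708)
    = 1.1037 × 0.096047 = 0.106 m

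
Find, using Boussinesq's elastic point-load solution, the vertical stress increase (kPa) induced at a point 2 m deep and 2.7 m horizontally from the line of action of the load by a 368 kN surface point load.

Boussinesq vertical stress below a point load on an elastic half-space:
Δσ_z = 3P/(2πz²) · [1 + (r/z)²]^(−5/2)
r/z = 2.7/2 = 1.35; [1+(r/z)²]^(−5/2) = 0.074716.
Δσ_z = 3×368/(2π×2²) × 0.074716 = 43.927 × 0.074716 = 3.282 kPa

Δσ_z ≈ 3.28 kPa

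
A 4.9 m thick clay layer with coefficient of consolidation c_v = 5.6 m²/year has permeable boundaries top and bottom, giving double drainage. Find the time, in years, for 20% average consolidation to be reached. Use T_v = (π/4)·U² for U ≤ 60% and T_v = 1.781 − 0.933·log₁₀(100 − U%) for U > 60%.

t ≈ 0.0337 years

Drainage path length: H_d = H/2 = 2.45 m (double drainage).
U ≤ 60%: T_v = (π/4)·U² = (π/4)×0.2² = 0.031416.
t = T_v·H_d²/c_v = 0.031416×2.45²/5.6 = 0.03367 years.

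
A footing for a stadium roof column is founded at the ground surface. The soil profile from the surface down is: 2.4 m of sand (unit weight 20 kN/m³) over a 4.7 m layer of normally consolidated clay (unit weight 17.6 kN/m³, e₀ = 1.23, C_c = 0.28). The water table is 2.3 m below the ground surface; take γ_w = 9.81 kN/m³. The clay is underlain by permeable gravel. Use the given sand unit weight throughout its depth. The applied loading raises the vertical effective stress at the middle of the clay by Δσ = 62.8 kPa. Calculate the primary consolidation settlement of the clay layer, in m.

S_c ≈ 0.173 m

Mid-depth of clay below the ground surface: z = 2.4 + 4.7/2 = 4.75 m.
Total vertical stress at mid-clay: σ_v = 20×2.4 + 17.6×2.35 = 89.36 kPa.
Pore pressure: u = 9.81×(4.75 − 2.3) = 24.035 kPa.
Initial effective stress: σ'_0 = σ_v − u = 89.36 − 24.035 = 65.325 kPa.
Final effective stress: σ'_f = σ'_0 + Δσ = 65.325 + 62.8 = 128.12 kPa.
Normally consolidated clay, so the full stress increment lies on the virgin compression line:
S_c = C_c·H/(1+e₀)·log₁₀(σ'_f/σ'_0) = 0.28×4.7/(1+1.23)×log₁₀(128.12/65.325)
    = 0.59013 × 0.29254 = 0.1726 m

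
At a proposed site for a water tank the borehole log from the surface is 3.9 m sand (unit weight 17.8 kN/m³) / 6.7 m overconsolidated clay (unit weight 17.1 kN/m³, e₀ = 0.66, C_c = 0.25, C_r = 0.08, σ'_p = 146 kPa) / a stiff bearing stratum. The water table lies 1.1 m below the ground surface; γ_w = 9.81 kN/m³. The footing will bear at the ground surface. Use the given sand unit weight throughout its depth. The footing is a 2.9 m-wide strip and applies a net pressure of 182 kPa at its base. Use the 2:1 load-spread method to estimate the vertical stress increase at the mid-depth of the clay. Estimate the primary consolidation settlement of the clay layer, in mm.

S_c ≈ 81.1 mm

Mid-depth of clay below the ground surface: z = 3.9 + 6.7/2 = 7.25 m.
Total vertical stress at mid-clay: σ_v = 17.8×3.9 + 17.1×3.35 = 126.71 kPa.
Pore pressure: u = 9.81×(7.25 − 1.1) = 60.332 kPa.
Initial effective stress: σ'_0 = σ_v − u = 126.71 − 60.332 = 66.378 kPa.
Stress increase at mid-clay by the 2:1 spreading method:
Δσ = qB/(B+z) = 182×2.9/(2.9+7.25) = 52 kPa
Final effective stress: σ'_f = 66.378 + 52 = 118.38 kPa.
σ'_f = 118.38 ≤ σ'_p = 146 kPa, so the clay remains overconsolidated and only the recompression index applies:
S_c = C_r·H/(1+e₀)·log₁₀(σ'_f/σ'_0) = 0.08×6.7/1.66×log₁₀(118.38/66.378)
    = 0.32289 × 0.25125 = 0.08113 m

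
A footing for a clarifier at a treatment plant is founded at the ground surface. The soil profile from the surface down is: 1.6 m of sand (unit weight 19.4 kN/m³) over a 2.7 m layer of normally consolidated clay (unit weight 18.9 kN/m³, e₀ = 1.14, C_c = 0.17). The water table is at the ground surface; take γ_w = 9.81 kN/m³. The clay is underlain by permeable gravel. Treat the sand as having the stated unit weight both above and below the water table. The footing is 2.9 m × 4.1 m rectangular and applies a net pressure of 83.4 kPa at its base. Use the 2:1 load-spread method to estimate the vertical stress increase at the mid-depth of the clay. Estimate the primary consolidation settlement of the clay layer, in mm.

S_c ≈ 58.3 mm

Mid-depth of clay below the ground surface: z = 1.6 + 2.7/2 = 2.95 m.
Total vertical stress at mid-clay: σ_v = 19.4×1.6 + 18.9×1.35 = 56.555 kPa.
Pore pressure: u = 9.81×(2.95 − 0) = 28.94 kPa.
Initial effective stress: σ'_0 = σ_v − u = 56.555 − 28.94 = 27.615 kPa.
Stress increase at mid-clay by the 2:1 spreading method:
Δσ = qBL/((B+z)(L+z)) = 83.4×2.9×4.1/((2.9+2.95)(4.1+2.95)) = 24.044 kPa
Final effective stress: σ'_f = σ'_0 + Δσ = 27.615 + 24.044 = 51.659 kPa.
Normally consolidated clay, so the full stress increment lies on the virgin compression line:
S_c = C_c·H/(1+e₀)·log₁₀(σ'_f/σ'_0) = 0.17×2.7/(1+1.14)×log₁₀(51.659/27.615)
    = 0.21449 × 0.272 = 0.05834 m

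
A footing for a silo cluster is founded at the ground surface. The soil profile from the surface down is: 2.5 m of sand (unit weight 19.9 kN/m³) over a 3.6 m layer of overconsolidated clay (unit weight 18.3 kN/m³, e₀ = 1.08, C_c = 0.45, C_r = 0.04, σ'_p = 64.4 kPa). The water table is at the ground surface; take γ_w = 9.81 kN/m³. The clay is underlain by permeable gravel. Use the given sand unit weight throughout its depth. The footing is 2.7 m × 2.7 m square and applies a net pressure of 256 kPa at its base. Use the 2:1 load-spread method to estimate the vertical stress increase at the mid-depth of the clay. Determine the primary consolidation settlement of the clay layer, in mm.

Mid-depth of clay below the ground surface: z = 2.5 + 3.6/2 = 4.3 m.
Total vertical stress at mid-clay: σ_v = 19.9×2.5 + 18.3×1.8 = 82.69 kPa.
Pore pressure: u = 9.81×(4.3 − 0) = 42.183 kPa.
Initial effective stress: σ'_0 = σ_v − u = 82.69 − 42.183 = 40.507 kPa.
Stress increase at mid-clay by the 2:1 spreading method:
Δσ = qBL/((B+z)(L+z)) = 256×2.7×2.7/((2.7+4.3)(2.7+4.3)) = 38.087 kPa
Final effective stress: σ'_f = 40.507 + 38.087 = 78.594 kPa.
σ'_f = 78.594 > σ'_p = 64.4 kPa, so the stress path crosses the preconsolidation pressure — recompression up to σ'_p, then virgin compression beyond:
S_c = H/(1+e₀)·[C_r·log₁₀(σ'_p/σ'_0) + C_c·log₁₀(σ'_f/σ'_p)]
    = 3.6/2.08 × [0.04×log₁₀(64.4/40.507) + 0.45×log₁₀(78.594/64.4)]
    = 1.7308 × [0.0080542 + 0.038927] = 0.08132 m

S_c ≈ 81.3 mm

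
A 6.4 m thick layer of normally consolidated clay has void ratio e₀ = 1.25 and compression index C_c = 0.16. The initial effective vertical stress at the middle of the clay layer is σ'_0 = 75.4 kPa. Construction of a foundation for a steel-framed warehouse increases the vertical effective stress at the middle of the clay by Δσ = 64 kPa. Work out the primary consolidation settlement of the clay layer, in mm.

Final effective stress: σ'_f = σ'_0 + Δσ = 75.4 + 64 = 139.4 kPa.
Normally consolidated clay, so the full stress increment lies on the virgin compression line:
S_c = C_c·H/(1+e₀)·log₁₀(σ'_f/σ'_0) = 0.16×6.4/(1+1.25)×log₁₀(139.4/75.4)
    = 0.45511 × 0.26689 = 0.1215 m

S_c ≈ 121 mm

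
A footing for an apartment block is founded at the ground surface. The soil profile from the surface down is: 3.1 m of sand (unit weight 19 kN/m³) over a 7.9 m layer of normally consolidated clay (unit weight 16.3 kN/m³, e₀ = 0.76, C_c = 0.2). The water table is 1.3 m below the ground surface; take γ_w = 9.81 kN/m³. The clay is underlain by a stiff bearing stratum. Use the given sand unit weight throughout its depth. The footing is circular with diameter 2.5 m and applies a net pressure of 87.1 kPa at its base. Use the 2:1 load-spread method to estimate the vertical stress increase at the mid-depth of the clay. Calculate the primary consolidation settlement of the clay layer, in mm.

Mid-depth of clay below the ground surface: z = 3.1 + 7.9/2 = 7.05 m.
Total vertical stress at mid-clay: σ_v = 19×3.1 + 16.3×3.95 = 123.28 kPa.
Pore pressure: u = 9.81×(7.05 − 1.3) = 56.408 kPa.
Initial effective stress: σ'_0 = σ_v − u = 123.28 − 56.408 = 66.872 kPa.
Stress increase at mid-clay by the 2:1 spreading method:
Δσ ≈ qD²/(D+z)² = 87.1×2.5²/(2.5+7.05)² = 5.9689 kPa
Final effective stress: σ'_f = σ'_0 + Δσ = 66.872 + 5.9689 = 72.841 kPa.
Normally consolidated clay, so the full stress increment lies on the virgin compression line:
S_c = C_c·H/(1+e₀)·log₁₀(σ'_f/σ'_0) = 0.2×7.9/(1+0.76)×log₁₀(72.841/66.872)
    = 0.89773 × 0.037132 = 0.03333 m

S_c ≈ 33.3 mm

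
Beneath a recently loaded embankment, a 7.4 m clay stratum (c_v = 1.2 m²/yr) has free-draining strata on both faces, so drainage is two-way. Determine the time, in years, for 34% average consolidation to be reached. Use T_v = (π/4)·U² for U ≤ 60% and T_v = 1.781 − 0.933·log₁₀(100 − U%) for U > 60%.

Drainage path length: H_d = H/2 = 3.7 m (double drainage).
U ≤ 60%: T_v = (π/4)·U² = (π/4)×0.34² = 0.090792.
t = T_v·H_d²/c_v = 0.090792×3.7²/1.2 = 1.036 years.

t ≈ 1.04 years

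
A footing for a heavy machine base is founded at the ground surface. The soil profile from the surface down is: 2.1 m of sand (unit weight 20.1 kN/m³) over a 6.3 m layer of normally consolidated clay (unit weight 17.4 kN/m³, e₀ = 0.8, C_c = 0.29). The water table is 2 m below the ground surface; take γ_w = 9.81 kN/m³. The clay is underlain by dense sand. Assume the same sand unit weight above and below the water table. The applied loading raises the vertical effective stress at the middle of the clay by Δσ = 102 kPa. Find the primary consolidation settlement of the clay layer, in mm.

S_c ≈ 415 mm

Mid-depth of clay below the ground surface: z = 2.1 + 6.3/2 = 5.25 m.
Total vertical stress at mid-clay: σ_v = 20.1×2.1 + 17.4×3.15 = 97.02 kPa.
Pore pressure: u = 9.81×(5.25 − 2) = 31.883 kPa.
Initial effective stress: σ'_0 = σ_v − u = 97.02 − 31.883 = 65.137 kPa.
Final effective stress: σ'_f = σ'_0 + Δσ = 65.137 + 102 = 167.14 kPa.
Normally consolidated clay, so the full stress increment lies on the virgin compression line:
S_c = C_c·H/(1+e₀)·log₁₀(σ'_f/σ'_0) = 0.29×6.3/(1+0.8)×log₁₀(167.14/65.137)
    = 1.015 × 0.40925 = 0.4154 m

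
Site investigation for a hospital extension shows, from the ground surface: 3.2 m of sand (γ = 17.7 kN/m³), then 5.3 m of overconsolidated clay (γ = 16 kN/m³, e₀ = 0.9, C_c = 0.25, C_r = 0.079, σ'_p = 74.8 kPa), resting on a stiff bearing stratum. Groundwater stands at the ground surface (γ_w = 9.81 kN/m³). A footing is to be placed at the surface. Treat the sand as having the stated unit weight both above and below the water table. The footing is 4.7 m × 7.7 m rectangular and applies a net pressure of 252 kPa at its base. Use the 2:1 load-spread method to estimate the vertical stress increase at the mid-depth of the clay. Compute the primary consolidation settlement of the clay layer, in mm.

S_c ≈ 160 mm

Mid-depth of clay below the ground surface: z = 3.2 + 5.3/2 = 5.85 m.
Total vertical stress at mid-clay: σ_v = 17.7×3.2 + 16×2.65 = 99.04 kPa.
Pore pressure: u = 9.81×(5.85 − 0) = 57.389 kPa.
Initial effective stress: σ'_0 = σ_v − u = 99.04 − 57.389 = 41.651 kPa.
Stress increase at mid-clay by the 2:1 spreading method:
Δσ = qBL/((B+z)(L+z)) = 252×4.7×7.7/((4.7+5.85)(7.7+5.85)) = 63.797 kPa
Final effective stress: σ'_f = 41.651 + 63.797 = 105.45 kPa.
σ'_f = 105.45 > σ'_p = 74.8 kPa, so the stress path crosses the preconsolidation pressure — recompression up to σ'_p, then virgin compression beyond:
S_c = H/(1+e₀)·[C_r·log₁₀(σ'_p/σ'_0) + C_c·log₁₀(σ'_f/σ'_p)]
    = 5.3/1.9 × [0.079×log₁₀(74.8/41.651) + 0.25×log₁₀(105.45/74.8)]
    = 2.7895 × [0.020088 + 0.037286] = 0.16 m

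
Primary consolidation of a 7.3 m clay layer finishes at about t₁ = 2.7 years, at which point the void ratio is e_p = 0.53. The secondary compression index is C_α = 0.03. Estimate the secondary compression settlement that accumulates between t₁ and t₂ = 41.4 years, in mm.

S_s ≈ 170 mm

Secondary compression: S_s = C_α·H/(1+e_p)·log₁₀(t₂/t₁)
S_s = 0.03×7.3/(1+0.53)×log₁₀(41.4/2.7)
    = 0.1431 × 1.186 = 0.1697 m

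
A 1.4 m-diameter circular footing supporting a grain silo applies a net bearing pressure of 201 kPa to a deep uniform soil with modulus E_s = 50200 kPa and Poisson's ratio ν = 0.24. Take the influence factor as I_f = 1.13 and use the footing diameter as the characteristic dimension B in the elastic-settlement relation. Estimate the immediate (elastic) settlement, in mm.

S_e ≈ 5.97 mm

Immediate (elastic) settlement: S_e = q·B·(1−ν²)/E_s · I_f.
S_e = 201 × 1.4 × (1 − 0.24²) / 50200 × 1.13
    = 201 × 1.4 × 0.9424 / 50200 × 1.13
    = 0.005969 m = 5.969 mm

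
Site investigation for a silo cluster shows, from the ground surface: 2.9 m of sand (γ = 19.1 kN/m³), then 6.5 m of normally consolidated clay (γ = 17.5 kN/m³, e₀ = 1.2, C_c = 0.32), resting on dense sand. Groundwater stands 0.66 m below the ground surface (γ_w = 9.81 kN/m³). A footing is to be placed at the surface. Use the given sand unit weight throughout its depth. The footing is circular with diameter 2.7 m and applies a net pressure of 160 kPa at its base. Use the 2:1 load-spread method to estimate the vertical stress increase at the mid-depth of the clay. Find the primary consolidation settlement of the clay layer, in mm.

S_c ≈ 93.2 mm

Mid-depth of clay below the ground surface: z = 2.9 + 6.5/2 = 6.15 m.
Total vertical stress at mid-clay: σ_v = 19.1×2.9 + 17.5×3.25 = 112.27 kPa.
Pore pressure: u = 9.81×(6.15 − 0.66) = 53.857 kPa.
Initial effective stress: σ'_0 = σ_v − u = 112.27 − 53.857 = 58.413 kPa.
Stress increase at mid-clay by the 2:1 spreading method:
Δσ ≈ qD²/(D+z)² = 160×2.7²/(2.7+6.15)² = 14.892 kPa
Final effective stress: σ'_f = σ'_0 + Δσ = 58.413 + 14.892 = 73.305 kPa.
Normally consolidated clay, so the full stress increment lies on the virgin compression line:
S_c = C_c·H/(1+e₀)·log₁₀(σ'_f/σ'_0) = 0.32×6.5/(1+1.2)×log₁₀(73.305/58.413)
    = 0.94545 × 0.098624 = 0.09324 m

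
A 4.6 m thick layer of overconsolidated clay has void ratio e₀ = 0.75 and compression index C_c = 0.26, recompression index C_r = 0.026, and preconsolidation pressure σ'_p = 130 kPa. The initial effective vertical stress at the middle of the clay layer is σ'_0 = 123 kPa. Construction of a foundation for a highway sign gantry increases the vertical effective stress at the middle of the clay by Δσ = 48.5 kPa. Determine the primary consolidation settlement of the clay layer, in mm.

Final effective stress: σ'_f = 123 + 48.5 = 171.5 kPa.
σ'_f = 171.5 > σ'_p = 130 kPa, so the stress path crosses the preconsolidation pressure — recompression up to σ'_p, then virgin compression beyond:
S_c = H/(1+e₀)·[C_r·log₁₀(σ'_p/σ'_0) + C_c·log₁₀(σ'_f/σ'_p)]
    = 4.6/1.75 × [0.026×log₁₀(130/123) + 0.26×log₁₀(171.5/130)]
    = 2.6286 × [0.00062499 + 0.031283] = 0.08387 m

S_c ≈ 83.9 mm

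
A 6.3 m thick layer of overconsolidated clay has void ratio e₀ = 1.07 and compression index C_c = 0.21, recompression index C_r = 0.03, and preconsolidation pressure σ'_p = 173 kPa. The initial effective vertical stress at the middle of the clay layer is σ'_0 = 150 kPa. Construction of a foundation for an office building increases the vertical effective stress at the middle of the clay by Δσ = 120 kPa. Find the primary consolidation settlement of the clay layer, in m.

S_c ≈ 0.129 m

Final effective stress: σ'_f = 150 + 120 = 270 kPa.
σ'_f = 270 > σ'_p = 173 kPa, so the stress path crosses the preconsolidation pressure — recompression up to σ'_p, then virgin compression beyond:
S_c = H/(1+e₀)·[C_r·log₁₀(σ'_p/σ'_0) + C_c·log₁₀(σ'_f/σ'_p)]
    = 6.3/2.07 × [0.03×log₁₀(173/150) + 0.21×log₁₀(270/173)]
    = 3.0435 × [0.0018586 + 0.040597] = 0.1292 m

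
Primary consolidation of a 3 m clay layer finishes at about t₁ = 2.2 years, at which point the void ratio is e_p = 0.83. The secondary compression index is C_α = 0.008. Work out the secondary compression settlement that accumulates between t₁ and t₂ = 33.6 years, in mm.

Secondary compression: S_s = C_α·H/(1+e_p)·log₁₀(t₂/t₁)
S_s = 0.008×3/(1+0.83)×log₁₀(33.6/2.2)
    = 0.01311 × 1.184 = 0.01553 m

S_s ≈ 15.5 mm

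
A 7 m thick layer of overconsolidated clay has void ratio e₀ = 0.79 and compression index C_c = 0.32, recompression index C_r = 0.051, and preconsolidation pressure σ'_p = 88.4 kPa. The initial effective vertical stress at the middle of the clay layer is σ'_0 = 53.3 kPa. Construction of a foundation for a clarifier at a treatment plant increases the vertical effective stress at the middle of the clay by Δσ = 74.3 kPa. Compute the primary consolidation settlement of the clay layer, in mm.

Final effective stress: σ'_f = 53.3 + 74.3 = 127.6 kPa.
σ'_f = 127.6 > σ'_p = 88.4 kPa, so the stress path crosses the preconsolidation pressure — recompression up to σ'_p, then virgin compression beyond:
S_c = H/(1+e₀)·[C_r·log₁₀(σ'_p/σ'_0) + C_c·log₁₀(σ'_f/σ'_p)]
    = 7/1.79 × [0.051×log₁₀(88.4/53.3) + 0.32×log₁₀(127.6/88.4)]
    = 3.9106 × [0.011206 + 0.051007] = 0.2433 m

S_c ≈ 243 mm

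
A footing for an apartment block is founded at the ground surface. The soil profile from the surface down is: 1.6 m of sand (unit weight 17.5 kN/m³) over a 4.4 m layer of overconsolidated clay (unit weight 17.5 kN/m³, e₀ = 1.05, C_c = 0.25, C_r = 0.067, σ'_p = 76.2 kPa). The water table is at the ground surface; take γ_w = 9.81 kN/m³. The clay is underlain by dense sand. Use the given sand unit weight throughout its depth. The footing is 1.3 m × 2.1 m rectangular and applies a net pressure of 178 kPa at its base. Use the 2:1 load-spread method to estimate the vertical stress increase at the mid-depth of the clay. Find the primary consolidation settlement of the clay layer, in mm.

S_c ≈ 27.5 mm

Mid-depth of clay below the ground surface: z = 1.6 + 4.4/2 = 3.8 m.
Total vertical stress at mid-clay: σ_v = 17.5×1.6 + 17.5×2.2 = 66.5 kPa.
Pore pressure: u = 9.81×(3.8 − 0) = 37.278 kPa.
Initial effective stress: σ'_0 = σ_v − u = 66.5 − 37.278 = 29.222 kPa.
Stress increase at mid-clay by the 2:1 spreading method:
Δσ = qBL/((B+z)(L+z)) = 178×1.3×2.1/((1.3+3.8)(2.1+3.8)) = 16.15 kPa
Final effective stress: σ'_f = 29.222 + 16.15 = 45.372 kPa.
σ'_f = 45.372 ≤ σ'_p = 76.2 kPa, so the clay remains overconsolidated and only the recompression index applies:
S_c = C_r·H/(1+e₀)·log₁₀(σ'_f/σ'_0) = 0.067×4.4/2.05×log₁₀(45.372/29.222)
    = 0.1438 × 0.19108 = 0.02748 m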